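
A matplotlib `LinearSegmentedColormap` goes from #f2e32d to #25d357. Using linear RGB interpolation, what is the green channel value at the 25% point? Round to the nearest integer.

G₁ = 227 (from #f2e32d), G₂ = 211 (from #25d357).
G = 227 + 0.25 × (211 − 227) = 223 → 223

223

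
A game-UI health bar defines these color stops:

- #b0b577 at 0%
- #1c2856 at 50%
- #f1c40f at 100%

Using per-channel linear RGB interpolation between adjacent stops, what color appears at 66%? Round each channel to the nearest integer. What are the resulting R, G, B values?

(96, 90, 63)

66% lies between the 50% and 100% stops, so the local fraction is t = (66 − 50)/(100 − 50) = 16/50 ≈ 0.32.
#1c2856 → (28, 40, 86); #f1c40f → (241, 196, 15).
R = 28 + 0.32 × (241 − 28) = 96.16 → 96
G = 40 + 0.32 × (196 − 40) = 89.92 → 90
B = 86 + 0.32 × (15 − 86) = 63.28 → 63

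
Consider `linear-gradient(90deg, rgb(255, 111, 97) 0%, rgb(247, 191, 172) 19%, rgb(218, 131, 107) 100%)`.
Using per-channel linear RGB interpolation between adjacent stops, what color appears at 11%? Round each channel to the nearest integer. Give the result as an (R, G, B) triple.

11% lies between the 0% and 19% stops, so the local fraction is t = (11 − 0)/(19 − 0) = 11/19 ≈ 0.5789.
R = 255 + 0.5789 × (247 − 255) = 250.369 → 250
G = 111 + 0.5789 × (191 − 111) = 157.312 → 157
B = 97 + 0.5789 × (172 − 97) = 140.417 → 140

(250, 157, 140)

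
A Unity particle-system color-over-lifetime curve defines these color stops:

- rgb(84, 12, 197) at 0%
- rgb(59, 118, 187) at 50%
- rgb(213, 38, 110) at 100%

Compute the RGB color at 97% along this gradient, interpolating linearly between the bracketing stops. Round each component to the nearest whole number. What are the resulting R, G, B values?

(204, 43, 115)

97% lies between the 50% and 100% stops, so the local fraction is t = (97 − 50)/(100 − 50) = 47/50 ≈ 0.94.
R = 59 + 0.94 × (213 − 59) = 203.76 → 204
G = 118 + 0.94 × (38 − 118) = 42.8 → 43
B = 187 + 0.94 × (110 − 187) = 114.62 → 115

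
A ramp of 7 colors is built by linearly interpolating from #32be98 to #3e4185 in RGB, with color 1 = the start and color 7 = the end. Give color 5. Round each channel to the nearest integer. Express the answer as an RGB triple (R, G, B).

(58, 107, 139)

With 7 swatches and endpoints inclusive, swatch 5 sits at t = (5 − 1)/(7 − 1) = 4/6 ≈ 0.6667.
#32be98 → (50, 190, 152); #3e4185 → (62, 65, 133).
R = 50 + 0.6667 × (62 − 50) = 58 → 58
G = 190 + 0.6667 × (65 − 190) = 106.663 → 107
B = 152 + 0.6667 × (133 − 152) = 139.333 → 139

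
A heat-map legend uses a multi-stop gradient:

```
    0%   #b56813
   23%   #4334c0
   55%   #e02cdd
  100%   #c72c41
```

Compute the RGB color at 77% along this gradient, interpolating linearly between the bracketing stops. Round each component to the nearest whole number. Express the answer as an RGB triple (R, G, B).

77% lies between the 55% and 100% stops, so the local fraction is t = (77 − 55)/(100 − 55) = 22/45 ≈ 0.4889.
#e02cdd → (224, 44, 221); #c72c41 → (199, 44, 65).
R = 224 + 0.4889 × (199 − 224) = 211.778 → 212
G = 44 + 0.4889 × (44 − 44) = 44 → 44
B = 221 + 0.4889 × (65 − 221) = 144.732 → 145

(212, 44, 145)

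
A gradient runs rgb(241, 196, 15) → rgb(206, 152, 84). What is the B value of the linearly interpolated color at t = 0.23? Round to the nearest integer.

B = 15 + 0.23 × (84 − 15) = 30.87 → 31

31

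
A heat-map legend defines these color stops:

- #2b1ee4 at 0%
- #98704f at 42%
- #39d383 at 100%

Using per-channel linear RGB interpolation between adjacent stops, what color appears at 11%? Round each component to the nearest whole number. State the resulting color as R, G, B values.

11% lies between the 0% and 42% stops, so the local fraction is t = (11 − 0)/(42 − 0) = 11/42 ≈ 0.2619.
#2b1ee4 → (43, 30, 228); #98704f → (152, 112, 79).
R = 43 + 0.2619 × (152 − 43) = 71.547 → 72
G = 30 + 0.2619 × (112 − 30) = 51.476 → 51
B = 228 + 0.2619 × (79 − 228) = 188.977 → 189

(72, 51, 189)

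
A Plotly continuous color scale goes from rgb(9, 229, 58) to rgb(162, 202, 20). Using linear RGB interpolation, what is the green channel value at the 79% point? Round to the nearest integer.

G = 229 + 0.79 × (202 − 229) = 207.67 → 208

208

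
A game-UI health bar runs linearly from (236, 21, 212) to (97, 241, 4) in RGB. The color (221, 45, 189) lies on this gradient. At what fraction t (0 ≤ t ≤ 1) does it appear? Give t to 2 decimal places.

0.11

Invert the lerp on the G channel (largest span, 220): t = (45 − 21) / (241 − 21) = 24/220 = 0.10909.
Check on R: (221 − 236)/(97 − 236) = 0.1079 ✓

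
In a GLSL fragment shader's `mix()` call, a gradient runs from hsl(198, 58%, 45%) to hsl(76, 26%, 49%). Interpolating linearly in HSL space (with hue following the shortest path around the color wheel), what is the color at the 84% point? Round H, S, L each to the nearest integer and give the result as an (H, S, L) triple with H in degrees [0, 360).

(96, 31, 48)

Hue arc: Δh = 76 − 198 = -122° (|Δh| ≤ 180, already the shorter path).
H = 198 + 0.84 × (-122) = 95.52 → 96°
S = 58 + 0.84 × (26 − 58) = 31.12 → 31%
L = 45 + 0.84 × (49 − 45) = 48.36 → 48%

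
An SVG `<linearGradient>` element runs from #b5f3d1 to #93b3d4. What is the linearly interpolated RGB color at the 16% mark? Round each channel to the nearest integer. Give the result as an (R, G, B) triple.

(176, 233, 209)

#b5f3d1 → (181, 243, 209); #93b3d4 → (147, 179, 212).
16% corresponds to t = 0.16.
R = 181 + 0.16 × (147 − 181) = 181 + 0.16 × -34 = 175.56 → 176
G = 243 + 0.16 × (179 − 243) = 243 + 0.16 × -64 = 232.76 → 233
B = 209 + 0.16 × (212 − 209) = 209 + 0.16 × 3 = 209.48 → 209
So the blended color is (176, 233, 209), about #b0e9d1.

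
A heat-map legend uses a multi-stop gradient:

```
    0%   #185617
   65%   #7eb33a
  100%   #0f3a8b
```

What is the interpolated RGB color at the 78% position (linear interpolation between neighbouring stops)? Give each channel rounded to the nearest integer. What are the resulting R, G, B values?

78% lies between the 65% and 100% stops, so the local fraction is t = (78 − 65)/(100 − 65) = 13/35 ≈ 0.3714.
#7eb33a → (126, 179, 58); #0f3a8b → (15, 58, 139).
R = 126 + 0.3714 × (15 − 126) = 84.775 → 85
G = 179 + 0.3714 × (58 − 179) = 134.061 → 134
B = 58 + 0.3714 × (139 − 58) = 88.083 → 88

(85, 134, 88)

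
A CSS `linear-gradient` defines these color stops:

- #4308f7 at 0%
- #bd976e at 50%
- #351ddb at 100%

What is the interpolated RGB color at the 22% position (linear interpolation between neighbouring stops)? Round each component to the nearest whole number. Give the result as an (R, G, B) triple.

22% lies between the 0% and 50% stops, so the local fraction is t = (22 − 0)/(50 − 0) = 22/50 ≈ 0.44.
#4308f7 → (67, 8, 247); #bd976e → (189, 151, 110).
R = 67 + 0.44 × (189 − 67) = 120.68 → 121
G = 8 + 0.44 × (151 − 8) = 70.92 → 71
B = 247 + 0.44 × (110 − 247) = 186.72 → 187

(121, 71, 187)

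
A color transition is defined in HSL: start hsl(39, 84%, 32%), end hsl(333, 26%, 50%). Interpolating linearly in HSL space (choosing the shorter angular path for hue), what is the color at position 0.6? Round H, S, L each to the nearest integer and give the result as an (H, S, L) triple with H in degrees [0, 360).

Hue: 333 − 39 = 294°, but |294| > 180 so the shorter arc goes the other way: Δh = 294 − 360 = -66°.
H = 39 + 0.6 × (-66) = -0.6 → -1 → -1 mod 360 = 359°
S = 84 + 0.6 × (26 − 84) = 49.2 → 49%
L = 32 + 0.6 × (50 − 32) = 42.8 → 43%

(359, 49, 43)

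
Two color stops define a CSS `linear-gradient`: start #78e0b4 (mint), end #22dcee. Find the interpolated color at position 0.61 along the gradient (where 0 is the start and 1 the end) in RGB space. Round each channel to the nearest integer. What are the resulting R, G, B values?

#78e0b4 → (120, 224, 180); #22dcee → (34, 220, 238).
R = 120 + 0.61 × (34 − 120) = 120 + 0.61 × -86 = 67.54 → 68
G = 224 + 0.61 × (220 − 224) = 224 + 0.61 × -4 = 221.56 → 222
B = 180 + 0.61 × (238 − 180) = 180 + 0.61 × 58 = 215.38 → 215

(68, 222, 215)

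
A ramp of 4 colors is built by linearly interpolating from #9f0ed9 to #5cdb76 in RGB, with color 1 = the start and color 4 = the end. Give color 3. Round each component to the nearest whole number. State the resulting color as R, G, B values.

(114, 151, 151)

With 4 swatches and endpoints inclusive, swatch 3 sits at t = (3 − 1)/(4 − 1) = 2/3 ≈ 0.6667.
#9f0ed9 → (159, 14, 217); #5cdb76 → (92, 219, 118).
R = 159 + 0.6667 × (92 − 159) = 114.331 → 114
G = 14 + 0.6667 × (219 − 14) = 150.673 → 151
B = 217 + 0.6667 × (118 − 217) = 150.997 → 151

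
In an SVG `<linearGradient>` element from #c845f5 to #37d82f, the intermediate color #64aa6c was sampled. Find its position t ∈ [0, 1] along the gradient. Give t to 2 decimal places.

0.69

Invert the lerp on the B channel (largest span, 198): t = (108 − 245) / (47 − 245) = -137/-198 = 0.69192.
Check on R: (100 − 200)/(55 − 200) = 0.6897 ✓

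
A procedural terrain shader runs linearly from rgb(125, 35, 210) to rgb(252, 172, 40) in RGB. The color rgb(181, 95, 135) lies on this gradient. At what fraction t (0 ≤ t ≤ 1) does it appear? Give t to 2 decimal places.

0.44

Invert the lerp on the B channel (largest span, 170): t = (135 − 210) / (40 − 210) = -75/-170 = 0.44118.
Check on R: (181 − 125)/(252 − 125) = 0.4409 ✓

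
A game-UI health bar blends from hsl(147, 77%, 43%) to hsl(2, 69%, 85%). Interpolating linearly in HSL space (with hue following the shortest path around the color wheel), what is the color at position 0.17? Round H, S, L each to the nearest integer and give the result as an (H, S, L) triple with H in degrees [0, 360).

Hue arc: Δh = 2 − 147 = -145° (|Δh| ≤ 180, already the shorter path).
H = 147 + 0.17 × (-145) = 122.35 → 122°
S = 77 + 0.17 × (69 − 77) = 75.64 → 76%
L = 43 + 0.17 × (85 − 43) = 50.14 → 50%

(122, 76, 50)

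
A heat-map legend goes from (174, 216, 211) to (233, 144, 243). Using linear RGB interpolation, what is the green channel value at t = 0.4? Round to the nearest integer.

187

G = 216 + 0.4 × (144 − 216) = 187.2 → 187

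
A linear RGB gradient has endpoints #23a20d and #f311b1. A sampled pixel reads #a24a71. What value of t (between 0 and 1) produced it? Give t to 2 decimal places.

Invert the lerp on the R channel (largest span, 208): t = (162 − 35) / (243 − 35) = 127/208 = 0.61058.
Check on G: (74 − 162)/(17 − 162) = 0.6069 ✓

0.61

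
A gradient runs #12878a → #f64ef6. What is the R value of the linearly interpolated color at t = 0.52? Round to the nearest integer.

137

R₁ = 18 (from #12878a), R₂ = 246 (from #f64ef6).
R = 18 + 0.52 × (246 − 18) = 136.56 → 137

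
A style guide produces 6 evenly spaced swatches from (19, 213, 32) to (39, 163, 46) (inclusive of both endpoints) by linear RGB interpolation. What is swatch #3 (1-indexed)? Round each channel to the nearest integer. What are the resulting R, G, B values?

(27, 193, 38)

With 6 swatches and endpoints inclusive, swatch 3 sits at t = (3 − 1)/(6 − 1) = 2/5 ≈ 0.4.
R = 19 + 0.4 × (39 − 19) = 27 → 27
G = 213 + 0.4 × (163 − 213) = 193 → 193
B = 32 + 0.4 × (46 − 32) = 37.6 → 38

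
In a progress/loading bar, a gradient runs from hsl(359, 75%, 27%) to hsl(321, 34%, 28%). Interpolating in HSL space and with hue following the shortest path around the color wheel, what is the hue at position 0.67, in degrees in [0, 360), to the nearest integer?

334

Hue arc: Δh = 321 − 359 = -38° (|Δh| ≤ 180, already the shorter path).
H = 359 + 0.67 × (-38) = 333.54 → 334°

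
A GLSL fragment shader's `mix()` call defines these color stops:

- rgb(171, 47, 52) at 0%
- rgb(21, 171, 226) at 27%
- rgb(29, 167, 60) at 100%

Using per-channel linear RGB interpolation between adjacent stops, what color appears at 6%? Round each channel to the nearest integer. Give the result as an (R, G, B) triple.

6% lies between the 0% and 27% stops, so the local fraction is t = (6 − 0)/(27 − 0) = 6/27 ≈ 0.2222.
R = 171 + 0.2222 × (21 − 171) = 137.67 → 138
G = 47 + 0.2222 × (171 − 47) = 74.553 → 75
B = 52 + 0.2222 × (226 − 52) = 90.663 → 91

(138, 75, 91)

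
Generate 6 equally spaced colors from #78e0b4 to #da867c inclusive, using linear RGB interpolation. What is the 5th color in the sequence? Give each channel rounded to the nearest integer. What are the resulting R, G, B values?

(198, 152, 135)

With 6 swatches and endpoints inclusive, swatch 5 sits at t = (5 − 1)/(6 − 1) = 4/5 ≈ 0.8.
#78e0b4 → (120, 224, 180); #da867c → (218, 134, 124).
R = 120 + 0.8 × (218 − 120) = 198.4 → 198
G = 224 + 0.8 × (134 − 224) = 152 → 152
B = 180 + 0.8 × (124 − 180) = 135.2 → 135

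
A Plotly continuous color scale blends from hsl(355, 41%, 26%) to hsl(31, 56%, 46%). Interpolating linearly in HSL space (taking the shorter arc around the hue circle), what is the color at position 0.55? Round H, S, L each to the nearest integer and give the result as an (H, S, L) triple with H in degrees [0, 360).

(15, 49, 37)

Hue: 31 − 355 = -324°, but |-324| > 180 so the shorter arc goes the other way: Δh = -324 + 360 = 36°.
H = 355 + 0.55 × (36) = 374.8 → 375 → 375 mod 360 = 15°
S = 41 + 0.55 × (56 − 41) = 49.25 → 49%
L = 26 + 0.55 × (46 − 26) = 37 → 37%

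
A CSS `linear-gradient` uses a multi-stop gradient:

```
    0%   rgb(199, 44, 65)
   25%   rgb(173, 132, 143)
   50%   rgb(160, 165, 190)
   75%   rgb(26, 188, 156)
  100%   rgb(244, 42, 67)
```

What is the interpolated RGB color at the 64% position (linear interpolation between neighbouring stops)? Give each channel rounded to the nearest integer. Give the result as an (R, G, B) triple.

(85, 178, 171)

64% lies between the 50% and 75% stops, so the local fraction is t = (64 − 50)/(75 − 50) = 14/25 ≈ 0.56.
R = 160 + 0.56 × (26 − 160) = 84.96 → 85
G = 165 + 0.56 × (188 − 165) = 177.88 → 178
B = 190 + 0.56 × (156 − 190) = 170.96 → 171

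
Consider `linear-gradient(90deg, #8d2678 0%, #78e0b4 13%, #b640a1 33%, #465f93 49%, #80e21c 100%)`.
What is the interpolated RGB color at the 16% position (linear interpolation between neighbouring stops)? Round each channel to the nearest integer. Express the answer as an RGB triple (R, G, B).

16% lies between the 13% and 33% stops, so the local fraction is t = (16 − 13)/(33 − 13) = 3/20 ≈ 0.15.
#78e0b4 → (120, 224, 180); #b640a1 → (182, 64, 161).
R = 120 + 0.15 × (182 − 120) = 129.3 → 129
G = 224 + 0.15 × (64 − 224) = 200 → 200
B = 180 + 0.15 × (161 − 180) = 177.15 → 177

(129, 200, 177)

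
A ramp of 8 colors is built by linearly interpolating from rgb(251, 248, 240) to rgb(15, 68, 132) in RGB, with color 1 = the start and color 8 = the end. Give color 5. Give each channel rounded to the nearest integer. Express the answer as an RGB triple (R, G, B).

(116, 145, 178)

With 8 swatches and endpoints inclusive, swatch 5 sits at t = (5 − 1)/(8 − 1) = 4/7 ≈ 0.5714.
R = 251 + 0.5714 × (15 − 251) = 116.15 → 116
G = 248 + 0.5714 × (68 − 248) = 145.148 → 145
B = 240 + 0.5714 × (132 − 240) = 178.289 → 178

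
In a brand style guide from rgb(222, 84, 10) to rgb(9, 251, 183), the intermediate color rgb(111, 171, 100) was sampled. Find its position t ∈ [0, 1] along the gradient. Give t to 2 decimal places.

Invert the lerp on the R channel (largest span, 213): t = (111 − 222) / (9 − 222) = -111/-213 = 0.52113.
Check on G: (171 − 84)/(251 − 84) = 0.521 ✓

0.52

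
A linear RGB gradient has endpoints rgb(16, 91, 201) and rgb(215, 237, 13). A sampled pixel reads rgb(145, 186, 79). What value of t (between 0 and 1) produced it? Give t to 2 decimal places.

Invert the lerp on the R channel (largest span, 199): t = (145 − 16) / (215 − 16) = 129/199 = 0.64824.
Check on G: (186 − 91)/(237 − 91) = 0.6507 ✓

0.65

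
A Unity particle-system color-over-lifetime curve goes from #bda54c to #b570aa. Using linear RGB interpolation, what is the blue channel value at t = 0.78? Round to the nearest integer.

149

B₁ = 76 (from #bda54c), B₂ = 170 (from #b570aa).
B = 76 + 0.78 × (170 − 76) = 149.32 → 149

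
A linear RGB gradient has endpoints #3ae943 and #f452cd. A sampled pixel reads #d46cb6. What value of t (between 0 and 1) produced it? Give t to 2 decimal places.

0.83

Invert the lerp on the R channel (largest span, 186): t = (212 − 58) / (244 − 58) = 154/186 = 0.82796.
Check on G: (108 − 233)/(82 − 233) = 0.8278 ✓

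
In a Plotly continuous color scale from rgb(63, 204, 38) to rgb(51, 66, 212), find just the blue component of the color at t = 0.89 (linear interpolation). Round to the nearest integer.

B = 38 + 0.89 × (212 − 38) = 192.86 → 193

193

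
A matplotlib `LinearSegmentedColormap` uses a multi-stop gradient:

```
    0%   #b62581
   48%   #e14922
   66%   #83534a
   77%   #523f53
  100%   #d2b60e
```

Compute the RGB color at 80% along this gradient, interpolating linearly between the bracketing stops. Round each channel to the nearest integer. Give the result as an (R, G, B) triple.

80% lies between the 77% and 100% stops, so the local fraction is t = (80 − 77)/(100 − 77) = 3/23 ≈ 0.1304.
#523f53 → (82, 63, 83); #d2b60e → (210, 182, 14).
R = 82 + 0.1304 × (210 − 82) = 98.691 → 99
G = 63 + 0.1304 × (182 − 63) = 78.518 → 79
B = 83 + 0.1304 × (14 − 83) = 74.002 → 74

(99, 79, 74)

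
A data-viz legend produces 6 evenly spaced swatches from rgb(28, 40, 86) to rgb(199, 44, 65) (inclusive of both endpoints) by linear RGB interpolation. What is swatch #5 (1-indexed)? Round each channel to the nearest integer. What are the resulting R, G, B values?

With 6 swatches and endpoints inclusive, swatch 5 sits at t = (5 − 1)/(6 − 1) = 4/5 ≈ 0.8.
R = 28 + 0.8 × (199 − 28) = 164.8 → 165
G = 40 + 0.8 × (44 − 40) = 43.2 → 43
B = 86 + 0.8 × (65 − 86) = 69.2 → 69

(165, 43, 69)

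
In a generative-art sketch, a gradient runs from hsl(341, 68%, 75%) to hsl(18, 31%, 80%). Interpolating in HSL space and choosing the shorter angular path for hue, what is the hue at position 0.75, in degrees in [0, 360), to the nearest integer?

Hue: 18 − 341 = -323°, but |-323| > 180 so the shorter arc goes the other way: Δh = -323 + 360 = 37°.
H = 341 + 0.75 × (37) = 368.75 → 369 → 369 mod 360 = 9°

9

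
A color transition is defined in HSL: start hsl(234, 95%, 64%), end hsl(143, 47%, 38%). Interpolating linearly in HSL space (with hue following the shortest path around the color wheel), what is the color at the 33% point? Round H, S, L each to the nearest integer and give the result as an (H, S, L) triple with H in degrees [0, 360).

(204, 79, 55)

Hue arc: Δh = 143 − 234 = -91° (|Δh| ≤ 180, already the shorter path).
H = 234 + 0.33 × (-91) = 203.97 → 204°
S = 95 + 0.33 × (47 − 95) = 79.16 → 79%
L = 64 + 0.33 × (38 − 64) = 55.42 → 55%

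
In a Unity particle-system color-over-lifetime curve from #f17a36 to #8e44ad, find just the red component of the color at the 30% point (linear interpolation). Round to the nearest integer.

211

R₁ = 241 (from #f17a36), R₂ = 142 (from #8e44ad).
R = 241 + 0.3 × (142 − 241) = 211.3 → 211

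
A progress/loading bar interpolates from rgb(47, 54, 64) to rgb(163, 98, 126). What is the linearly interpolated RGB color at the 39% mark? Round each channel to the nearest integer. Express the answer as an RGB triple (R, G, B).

39% corresponds to t = 0.39.
R = 47 + 0.39 × (163 − 47) = 47 + 0.39 × 116 = 92.24 → 92
G = 54 + 0.39 × (98 − 54) = 54 + 0.39 × 44 = 71.16 → 71
B = 64 + 0.39 × (126 − 64) = 64 + 0.39 × 62 = 88.18 → 88

(92, 71, 88)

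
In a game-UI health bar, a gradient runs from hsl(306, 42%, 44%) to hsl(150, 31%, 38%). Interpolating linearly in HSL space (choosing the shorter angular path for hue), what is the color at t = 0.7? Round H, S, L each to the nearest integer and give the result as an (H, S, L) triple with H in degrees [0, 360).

(197, 34, 40)

Hue arc: Δh = 150 − 306 = -156° (|Δh| ≤ 180, already the shorter path).
H = 306 + 0.7 × (-156) = 196.8 → 197°
S = 42 + 0.7 × (31 − 42) = 34.3 → 34%
L = 44 + 0.7 × (38 − 44) = 39.8 → 40%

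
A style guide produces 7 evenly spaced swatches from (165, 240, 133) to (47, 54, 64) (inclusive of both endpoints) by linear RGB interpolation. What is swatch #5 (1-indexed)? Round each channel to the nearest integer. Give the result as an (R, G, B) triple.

(86, 116, 87)

With 7 swatches and endpoints inclusive, swatch 5 sits at t = (5 − 1)/(7 − 1) = 4/6 ≈ 0.6667.
R = 165 + 0.6667 × (47 − 165) = 86.329 → 86
G = 240 + 0.6667 × (54 − 240) = 115.994 → 116
B = 133 + 0.6667 × (64 − 133) = 86.998 → 87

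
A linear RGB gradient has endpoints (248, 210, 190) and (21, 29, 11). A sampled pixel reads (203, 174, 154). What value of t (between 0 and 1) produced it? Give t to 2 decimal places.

0.20

Invert the lerp on the R channel (largest span, 227): t = (203 − 248) / (21 − 248) = -45/-227 = 0.19824.
Check on G: (174 − 210)/(29 − 210) = 0.1989 ✓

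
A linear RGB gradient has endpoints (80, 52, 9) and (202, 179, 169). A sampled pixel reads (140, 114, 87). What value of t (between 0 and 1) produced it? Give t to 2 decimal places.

0.49

Invert the lerp on the B channel (largest span, 160): t = (87 − 9) / (169 − 9) = 78/160 = 0.4875.
Check on R: (140 − 80)/(202 − 80) = 0.4918 ✓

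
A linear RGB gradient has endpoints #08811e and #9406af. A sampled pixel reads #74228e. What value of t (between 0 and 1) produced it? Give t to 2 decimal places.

Invert the lerp on the B channel (largest span, 145): t = (142 − 30) / (175 − 30) = 112/145 = 0.77241.
Check on R: (116 − 8)/(148 − 8) = 0.7714 ✓

0.77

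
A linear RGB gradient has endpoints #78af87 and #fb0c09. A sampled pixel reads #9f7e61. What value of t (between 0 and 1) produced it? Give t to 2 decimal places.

0.30

Invert the lerp on the G channel (largest span, 163): t = (126 − 175) / (12 − 175) = -49/-163 = 0.30061.
Check on R: (159 − 120)/(251 − 120) = 0.2977 ✓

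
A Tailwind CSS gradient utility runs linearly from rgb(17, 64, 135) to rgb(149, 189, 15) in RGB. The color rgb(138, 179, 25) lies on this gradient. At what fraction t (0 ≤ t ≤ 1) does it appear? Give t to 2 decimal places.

Invert the lerp on the R channel (largest span, 132): t = (138 − 17) / (149 − 17) = 121/132 = 0.91667.
Check on G: (179 − 64)/(189 − 64) = 0.92 ✓

0.92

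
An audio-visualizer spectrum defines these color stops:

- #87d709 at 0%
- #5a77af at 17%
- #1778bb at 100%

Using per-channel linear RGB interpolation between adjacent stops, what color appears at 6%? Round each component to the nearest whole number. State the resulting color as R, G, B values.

6% lies between the 0% and 17% stops, so the local fraction is t = (6 − 0)/(17 − 0) = 6/17 ≈ 0.3529.
#87d709 → (135, 215, 9); #5a77af → (90, 119, 175).
R = 135 + 0.3529 × (90 − 135) = 119.12 → 119
G = 215 + 0.3529 × (119 − 215) = 181.122 → 181
B = 9 + 0.3529 × (175 − 9) = 67.581 → 68

(119, 181, 68)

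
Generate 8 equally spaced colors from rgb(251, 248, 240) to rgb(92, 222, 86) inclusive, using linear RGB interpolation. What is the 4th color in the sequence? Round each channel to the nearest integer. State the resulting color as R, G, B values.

(183, 237, 174)

With 8 swatches and endpoints inclusive, swatch 4 sits at t = (4 − 1)/(8 − 1) = 3/7 ≈ 0.4286.
R = 251 + 0.4286 × (92 − 251) = 182.853 → 183
G = 248 + 0.4286 × (222 − 248) = 236.856 → 237
B = 240 + 0.4286 × (86 − 240) = 173.996 → 174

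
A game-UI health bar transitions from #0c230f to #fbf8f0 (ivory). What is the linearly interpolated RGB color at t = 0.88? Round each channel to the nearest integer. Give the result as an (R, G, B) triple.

#0c230f → (12, 35, 15); #fbf8f0 → (251, 248, 240).
R = 12 + 0.88 × (251 − 12) = 12 + 0.88 × 239 = 222.32 → 222
G = 35 + 0.88 × (248 − 35) = 35 + 0.88 × 213 = 222.44 → 222
B = 15 + 0.88 × (240 − 15) = 15 + 0.88 × 225 = 213 → 213
So the blended color is (222, 222, 213), about #deded5.

(222, 222, 213)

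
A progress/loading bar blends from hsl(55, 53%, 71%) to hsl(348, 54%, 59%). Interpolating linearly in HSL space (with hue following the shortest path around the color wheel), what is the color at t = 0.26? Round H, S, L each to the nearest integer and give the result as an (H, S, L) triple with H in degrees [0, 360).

(38, 53, 68)

Hue: 348 − 55 = 293°, but |293| > 180 so the shorter arc goes the other way: Δh = 293 − 360 = -67°.
H = 55 + 0.26 × (-67) = 37.58 → 38°
S = 53 + 0.26 × (54 − 53) = 53.26 → 53%
L = 71 + 0.26 × (59 − 71) = 67.88 → 68%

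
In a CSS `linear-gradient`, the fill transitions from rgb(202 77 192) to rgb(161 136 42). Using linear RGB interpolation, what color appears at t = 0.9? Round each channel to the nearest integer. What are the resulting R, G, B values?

R = 202 + 0.9 × (161 − 202) = 202 + 0.9 × -41 = 165.1 → 165
G = 77 + 0.9 × (136 − 77) = 77 + 0.9 × 59 = 130.1 → 130
B = 192 + 0.9 × (42 − 192) = 192 + 0.9 × -150 = 57 → 57
So the blended color is (165, 130, 57), about #a58239.

(165, 130, 57)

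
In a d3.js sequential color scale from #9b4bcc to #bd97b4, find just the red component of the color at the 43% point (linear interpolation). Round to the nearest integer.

R₁ = 155 (from #9b4bcc), R₂ = 189 (from #bd97b4).
R = 155 + 0.43 × (189 − 155) = 169.62 → 170

170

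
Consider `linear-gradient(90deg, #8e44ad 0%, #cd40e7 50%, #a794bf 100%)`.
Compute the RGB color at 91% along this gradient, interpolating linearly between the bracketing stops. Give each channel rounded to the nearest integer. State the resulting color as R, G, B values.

(174, 133, 198)

91% lies between the 50% and 100% stops, so the local fraction is t = (91 − 50)/(100 − 50) = 41/50 ≈ 0.82.
#cd40e7 → (205, 64, 231); #a794bf → (167, 148, 191).
R = 205 + 0.82 × (167 − 205) = 173.84 → 174
G = 64 + 0.82 × (148 − 64) = 132.88 → 133
B = 231 + 0.82 × (191 − 231) = 198.2 → 198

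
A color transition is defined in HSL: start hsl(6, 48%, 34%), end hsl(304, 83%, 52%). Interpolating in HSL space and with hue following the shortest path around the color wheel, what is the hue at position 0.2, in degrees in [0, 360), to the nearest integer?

Hue: 304 − 6 = 298°, but |298| > 180 so the shorter arc goes the other way: Δh = 298 − 360 = -62°.
H = 6 + 0.2 × (-62) = -6.4 → -6 → -6 mod 360 = 354°

354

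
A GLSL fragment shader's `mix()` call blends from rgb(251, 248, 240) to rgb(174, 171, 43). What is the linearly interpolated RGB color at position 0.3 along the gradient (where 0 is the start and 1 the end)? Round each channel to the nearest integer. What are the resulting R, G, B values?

R = 251 + 0.3 × (174 − 251) = 251 + 0.3 × -77 = 227.9 → 228
G = 248 + 0.3 × (171 − 248) = 248 + 0.3 × -77 = 224.9 → 225
B = 240 + 0.3 × (43 − 240) = 240 + 0.3 × -197 = 180.9 → 181
So the blended color is (228, 225, 181), about #e4e1b5.

(228, 225, 181)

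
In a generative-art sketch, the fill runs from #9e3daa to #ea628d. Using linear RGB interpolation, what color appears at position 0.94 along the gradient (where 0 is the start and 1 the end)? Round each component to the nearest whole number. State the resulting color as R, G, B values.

(229, 96, 143)

#9e3daa → (158, 61, 170); #ea628d → (234, 98, 141).
R = 158 + 0.94 × (234 − 158) = 158 + 0.94 × 76 = 229.44 → 229
G = 61 + 0.94 × (98 − 61) = 61 + 0.94 × 37 = 95.78 → 96
B = 170 + 0.94 × (141 − 170) = 170 + 0.94 × -29 = 142.74 → 143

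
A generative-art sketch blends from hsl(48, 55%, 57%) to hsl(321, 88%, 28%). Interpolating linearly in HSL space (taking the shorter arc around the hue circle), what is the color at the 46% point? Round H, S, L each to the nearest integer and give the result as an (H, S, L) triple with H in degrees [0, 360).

(8, 70, 44)

Hue: 321 − 48 = 273°, but |273| > 180 so the shorter arc goes the other way: Δh = 273 − 360 = -87°.
H = 48 + 0.46 × (-87) = 7.98 → 8°
S = 55 + 0.46 × (88 − 55) = 70.18 → 70%
L = 57 + 0.46 × (28 − 57) = 43.66 → 44%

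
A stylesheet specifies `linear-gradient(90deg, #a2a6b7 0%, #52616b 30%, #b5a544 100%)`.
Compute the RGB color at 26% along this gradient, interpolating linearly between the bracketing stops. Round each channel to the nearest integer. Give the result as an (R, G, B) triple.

(93, 106, 117)

26% lies between the 0% and 30% stops, so the local fraction is t = (26 − 0)/(30 − 0) = 26/30 ≈ 0.8667.
#a2a6b7 → (162, 166, 183); #52616b → (82, 97, 107).
R = 162 + 0.8667 × (82 − 162) = 92.664 → 93
G = 166 + 0.8667 × (97 − 166) = 106.198 → 106
B = 183 + 0.8667 × (107 − 183) = 117.131 → 117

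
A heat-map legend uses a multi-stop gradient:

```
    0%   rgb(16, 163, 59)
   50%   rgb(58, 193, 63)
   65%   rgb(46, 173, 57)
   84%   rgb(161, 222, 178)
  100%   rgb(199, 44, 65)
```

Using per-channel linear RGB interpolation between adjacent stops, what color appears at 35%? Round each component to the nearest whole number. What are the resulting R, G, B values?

(45, 184, 62)

35% lies between the 0% and 50% stops, so the local fraction is t = (35 − 0)/(50 − 0) = 35/50 ≈ 0.7.
R = 16 + 0.7 × (58 − 16) = 45.4 → 45
G = 163 + 0.7 × (193 − 163) = 184 → 184
B = 59 + 0.7 × (63 − 59) = 61.8 → 62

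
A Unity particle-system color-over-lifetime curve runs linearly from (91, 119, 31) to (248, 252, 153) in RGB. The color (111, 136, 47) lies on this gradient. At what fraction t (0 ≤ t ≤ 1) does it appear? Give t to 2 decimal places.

0.13

Invert the lerp on the R channel (largest span, 157): t = (111 − 91) / (248 − 91) = 20/157 = 0.12739.
Check on G: (136 − 119)/(252 − 119) = 0.1278 ✓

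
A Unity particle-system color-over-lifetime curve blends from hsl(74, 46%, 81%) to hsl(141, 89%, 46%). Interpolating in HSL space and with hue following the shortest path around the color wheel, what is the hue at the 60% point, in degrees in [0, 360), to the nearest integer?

114

Hue arc: Δh = 141 − 74 = 67° (|Δh| ≤ 180, already the shorter path).
H = 74 + 0.6 × (67) = 114.2 → 114°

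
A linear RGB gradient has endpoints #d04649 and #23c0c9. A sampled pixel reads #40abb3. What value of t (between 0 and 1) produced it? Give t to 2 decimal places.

0.83

Invert the lerp on the R channel (largest span, 173): t = (64 − 208) / (35 − 208) = -144/-173 = 0.83237.
Check on G: (171 − 70)/(192 − 70) = 0.8279 ✓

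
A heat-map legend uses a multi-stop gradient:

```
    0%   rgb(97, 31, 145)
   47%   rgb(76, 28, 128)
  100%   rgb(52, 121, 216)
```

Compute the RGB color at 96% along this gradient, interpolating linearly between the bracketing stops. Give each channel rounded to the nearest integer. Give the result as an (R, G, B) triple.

(54, 114, 209)

96% lies between the 47% and 100% stops, so the local fraction is t = (96 − 47)/(100 − 47) = 49/53 ≈ 0.9245.
R = 76 + 0.9245 × (52 − 76) = 53.812 → 54
G = 28 + 0.9245 × (121 − 28) = 113.978 → 114
B = 128 + 0.9245 × (216 − 128) = 209.356 → 209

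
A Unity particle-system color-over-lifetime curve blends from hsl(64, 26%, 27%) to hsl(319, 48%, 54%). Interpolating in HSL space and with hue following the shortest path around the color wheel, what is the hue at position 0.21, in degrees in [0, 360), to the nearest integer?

Hue: 319 − 64 = 255°, but |255| > 180 so the shorter arc goes the other way: Δh = 255 − 360 = -105°.
H = 64 + 0.21 × (-105) = 41.95 → 42°

42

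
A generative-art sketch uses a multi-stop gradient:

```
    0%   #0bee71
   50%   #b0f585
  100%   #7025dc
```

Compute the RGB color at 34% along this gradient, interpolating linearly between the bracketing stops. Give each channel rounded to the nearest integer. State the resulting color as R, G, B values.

34% lies between the 0% and 50% stops, so the local fraction is t = (34 − 0)/(50 − 0) = 34/50 ≈ 0.68.
#0bee71 → (11, 238, 113); #b0f585 → (176, 245, 133).
R = 11 + 0.68 × (176 − 11) = 123.2 → 123
G = 238 + 0.68 × (245 − 238) = 242.76 → 243
B = 113 + 0.68 × (133 − 113) = 126.6 → 127

(123, 243, 127)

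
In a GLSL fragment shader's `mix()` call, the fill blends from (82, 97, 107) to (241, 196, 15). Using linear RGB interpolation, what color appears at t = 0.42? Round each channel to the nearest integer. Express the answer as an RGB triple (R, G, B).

R = 82 + 0.42 × (241 − 82) = 82 + 0.42 × 159 = 148.78 → 149
G = 97 + 0.42 × (196 − 97) = 97 + 0.42 × 99 = 138.58 → 139
B = 107 + 0.42 × (15 − 107) = 107 + 0.42 × -92 = 68.36 → 68

(149, 139, 68)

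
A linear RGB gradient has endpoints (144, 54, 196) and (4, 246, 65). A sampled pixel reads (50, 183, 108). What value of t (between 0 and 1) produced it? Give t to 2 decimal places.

Invert the lerp on the G channel (largest span, 192): t = (183 − 54) / (246 − 54) = 129/192 = 0.67188.
Check on R: (50 − 144)/(4 − 144) = 0.6714 ✓

0.67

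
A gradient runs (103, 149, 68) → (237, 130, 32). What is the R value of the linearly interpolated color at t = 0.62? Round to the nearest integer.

186

R = 103 + 0.62 × (237 − 103) = 186.08 → 186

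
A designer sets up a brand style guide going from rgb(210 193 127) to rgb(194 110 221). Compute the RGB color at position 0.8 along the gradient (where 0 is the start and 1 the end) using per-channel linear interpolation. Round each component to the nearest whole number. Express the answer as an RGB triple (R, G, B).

(197, 127, 202)

R = 210 + 0.8 × (194 − 210) = 210 + 0.8 × -16 = 197.2 → 197
G = 193 + 0.8 × (110 − 193) = 193 + 0.8 × -83 = 126.6 → 127
B = 127 + 0.8 × (221 − 127) = 127 + 0.8 × 94 = 202.2 → 202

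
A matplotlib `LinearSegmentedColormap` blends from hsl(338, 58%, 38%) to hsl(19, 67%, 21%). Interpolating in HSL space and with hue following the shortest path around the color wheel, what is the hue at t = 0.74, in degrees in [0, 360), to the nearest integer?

Hue: 19 − 338 = -319°, but |-319| > 180 so the shorter arc goes the other way: Δh = -319 + 360 = 41°.
H = 338 + 0.74 × (41) = 368.34 → 368 → 368 mod 360 = 8°

8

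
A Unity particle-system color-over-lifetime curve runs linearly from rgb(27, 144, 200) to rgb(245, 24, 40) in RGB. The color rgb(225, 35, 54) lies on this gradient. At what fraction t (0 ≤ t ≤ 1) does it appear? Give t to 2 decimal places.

0.91

Invert the lerp on the R channel (largest span, 218): t = (225 − 27) / (245 − 27) = 198/218 = 0.90826.
Check on G: (35 − 144)/(24 − 144) = 0.9083 ✓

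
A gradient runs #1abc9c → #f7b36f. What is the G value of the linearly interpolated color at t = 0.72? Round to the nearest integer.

182

G₁ = 188 (from #1abc9c), G₂ = 179 (from #f7b36f).
G = 188 + 0.72 × (179 − 188) = 181.52 → 182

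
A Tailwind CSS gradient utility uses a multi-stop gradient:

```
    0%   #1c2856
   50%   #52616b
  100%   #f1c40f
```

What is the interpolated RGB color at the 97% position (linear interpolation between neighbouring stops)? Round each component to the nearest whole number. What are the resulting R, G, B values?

97% lies between the 50% and 100% stops, so the local fraction is t = (97 − 50)/(100 − 50) = 47/50 ≈ 0.94.
#52616b → (82, 97, 107); #f1c40f → (241, 196, 15).
R = 82 + 0.94 × (241 − 82) = 231.46 → 231
G = 97 + 0.94 × (196 − 97) = 190.06 → 190
B = 107 + 0.94 × (15 − 107) = 20.52 → 21

(231, 190, 21)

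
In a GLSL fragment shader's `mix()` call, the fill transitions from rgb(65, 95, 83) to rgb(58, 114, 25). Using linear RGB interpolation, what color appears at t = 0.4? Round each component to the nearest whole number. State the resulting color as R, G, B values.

R = 65 + 0.4 × (58 − 65) = 65 + 0.4 × -7 = 62.2 → 62
G = 95 + 0.4 × (114 − 95) = 95 + 0.4 × 19 = 102.6 → 103
B = 83 + 0.4 × (25 − 83) = 83 + 0.4 × -58 = 59.8 → 60

(62, 103, 60)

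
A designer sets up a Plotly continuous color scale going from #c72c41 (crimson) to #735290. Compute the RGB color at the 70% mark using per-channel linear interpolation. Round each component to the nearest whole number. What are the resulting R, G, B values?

#c72c41 → (199, 44, 65); #735290 → (115, 82, 144).
70% corresponds to t = 0.7.
R = 199 + 0.7 × (115 − 199) = 199 + 0.7 × -84 = 140.2 → 140
G = 44 + 0.7 × (82 − 44) = 44 + 0.7 × 38 = 70.6 → 71
B = 65 + 0.7 × (144 − 65) = 65 + 0.7 × 79 = 120.3 → 120

(140, 71, 120)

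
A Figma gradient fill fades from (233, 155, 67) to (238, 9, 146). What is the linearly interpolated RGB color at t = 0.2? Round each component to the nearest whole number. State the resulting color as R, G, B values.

(234, 126, 83)

R = 233 + 0.2 × (238 − 233) = 233 + 0.2 × 5 = 234 → 234
G = 155 + 0.2 × (9 − 155) = 155 + 0.2 × -146 = 125.8 → 126
B = 67 + 0.2 × (146 − 67) = 67 + 0.2 × 79 = 82.8 → 83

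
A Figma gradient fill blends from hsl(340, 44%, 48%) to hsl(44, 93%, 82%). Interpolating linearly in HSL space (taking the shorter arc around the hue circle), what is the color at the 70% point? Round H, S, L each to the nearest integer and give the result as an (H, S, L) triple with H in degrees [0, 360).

(25, 78, 72)

Hue: 44 − 340 = -296°, but |-296| > 180 so the shorter arc goes the other way: Δh = -296 + 360 = 64°.
H = 340 + 0.7 × (64) = 384.8 → 385 → 385 mod 360 = 25°
S = 44 + 0.7 × (93 − 44) = 78.3 → 78%
L = 48 + 0.7 × (82 − 48) = 71.8 → 72%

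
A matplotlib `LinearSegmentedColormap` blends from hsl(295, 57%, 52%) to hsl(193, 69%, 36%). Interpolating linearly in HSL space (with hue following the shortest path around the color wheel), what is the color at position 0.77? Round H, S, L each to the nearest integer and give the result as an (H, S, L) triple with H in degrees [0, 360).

(216, 66, 40)

Hue arc: Δh = 193 − 295 = -102° (|Δh| ≤ 180, already the shorter path).
H = 295 + 0.77 × (-102) = 216.46 → 216°
S = 57 + 0.77 × (69 − 57) = 66.24 → 66%
L = 52 + 0.77 × (36 − 52) = 39.68 → 40%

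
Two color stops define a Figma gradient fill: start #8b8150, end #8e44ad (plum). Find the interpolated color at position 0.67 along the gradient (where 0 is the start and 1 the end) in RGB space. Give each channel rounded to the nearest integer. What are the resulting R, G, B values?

(141, 88, 142)

#8b8150 → (139, 129, 80); #8e44ad → (142, 68, 173).
R = 139 + 0.67 × (142 − 139) = 139 + 0.67 × 3 = 141.01 → 141
G = 129 + 0.67 × (68 − 129) = 129 + 0.67 × -61 = 88.13 → 88
B = 80 + 0.67 × (173 − 80) = 80 + 0.67 × 93 = 142.31 → 142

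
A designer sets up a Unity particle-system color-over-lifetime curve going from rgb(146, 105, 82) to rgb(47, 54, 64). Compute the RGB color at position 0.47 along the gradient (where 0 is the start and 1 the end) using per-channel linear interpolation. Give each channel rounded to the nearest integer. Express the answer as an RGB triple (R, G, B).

(99, 81, 74)

R = 146 + 0.47 × (47 − 146) = 146 + 0.47 × -99 = 99.47 → 99
G = 105 + 0.47 × (54 − 105) = 105 + 0.47 × -51 = 81.03 → 81
B = 82 + 0.47 × (64 − 82) = 82 + 0.47 × -18 = 73.54 → 74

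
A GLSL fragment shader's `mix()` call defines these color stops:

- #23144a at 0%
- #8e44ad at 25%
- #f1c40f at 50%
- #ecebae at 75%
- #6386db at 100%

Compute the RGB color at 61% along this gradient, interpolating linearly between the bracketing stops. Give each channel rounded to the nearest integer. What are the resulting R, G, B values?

(239, 213, 85)

61% lies between the 50% and 75% stops, so the local fraction is t = (61 − 50)/(75 − 50) = 11/25 ≈ 0.44.
#f1c40f → (241, 196, 15); #ecebae → (236, 235, 174).
R = 241 + 0.44 × (236 − 241) = 238.8 → 239
G = 196 + 0.44 × (235 − 196) = 213.16 → 213
B = 15 + 0.44 × (174 − 15) = 84.96 → 85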